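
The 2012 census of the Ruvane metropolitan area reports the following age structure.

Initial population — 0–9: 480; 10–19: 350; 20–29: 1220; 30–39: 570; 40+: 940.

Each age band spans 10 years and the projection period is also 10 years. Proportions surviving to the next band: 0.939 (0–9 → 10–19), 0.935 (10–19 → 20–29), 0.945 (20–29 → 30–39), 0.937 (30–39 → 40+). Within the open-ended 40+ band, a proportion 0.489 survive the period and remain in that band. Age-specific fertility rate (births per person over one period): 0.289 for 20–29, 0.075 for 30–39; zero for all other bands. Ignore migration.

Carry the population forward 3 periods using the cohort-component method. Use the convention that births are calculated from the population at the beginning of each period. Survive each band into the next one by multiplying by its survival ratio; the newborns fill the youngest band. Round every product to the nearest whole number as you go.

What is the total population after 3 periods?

2118

Period 1:
Births: 1220 × 0.289 = 353 ; 570 × 0.075 = 43 ⇒ total 396
10–19: 480 × 0.939 = 451
20–29: 350 × 0.935 = 327
30–39: 1220 × 0.945 = 1153
40+: 570 × 0.937 + 940 × 0.489 = 534 + 460 = 994
Population now: 0–9=396, 10–19=451, 20–29=327, 30–39=1153, 40+=994
Period 2:
Births: 327 × 0.289 = 95 ; 1153 × 0.075 = 86 ⇒ total 181
10–19: 396 × 0.939 = 372
20–29: 451 × 0.935 = 422
30–39: 327 × 0.945 = 309
40+: 1153 × 0.937 + 994 × 0.489 = 1080 + 486 = 1566
Population now: 0–9=181, 10–19=372, 20–29=422, 30–39=309, 40+=1566
Period 3:
Births: 422 × 0.289 = 122 ; 309 × 0.075 = 23 ⇒ total 145
10–19: 181 × 0.939 = 170
20–29: 372 × 0.935 = 348
30–39: 422 × 0.945 = 399
40+: 309 × 0.937 + 1566 × 0.489 = 290 + 766 = 1056
Population now: 0–9=145, 10–19=170, 20–29=348, 30–39=399, 40+=1056
Total after period 3: 145 + 170 + 348 + 399 + 1056 = 2118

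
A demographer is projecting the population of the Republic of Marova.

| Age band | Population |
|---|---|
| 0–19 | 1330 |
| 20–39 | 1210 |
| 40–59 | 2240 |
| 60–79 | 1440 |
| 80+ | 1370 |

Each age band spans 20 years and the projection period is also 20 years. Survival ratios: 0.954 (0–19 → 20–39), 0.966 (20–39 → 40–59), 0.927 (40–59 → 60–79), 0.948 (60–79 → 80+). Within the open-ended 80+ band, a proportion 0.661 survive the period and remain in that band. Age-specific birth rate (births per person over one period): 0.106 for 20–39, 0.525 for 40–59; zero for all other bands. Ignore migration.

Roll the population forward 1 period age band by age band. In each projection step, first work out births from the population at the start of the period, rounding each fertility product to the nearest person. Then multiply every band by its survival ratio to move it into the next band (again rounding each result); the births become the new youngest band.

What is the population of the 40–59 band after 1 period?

Period 1:
Births: 1210 × 0.106 = 128 ; 2240 × 0.525 = 1176 → 1304
20–39: 1330 × 0.954 = 1269
40–59: 1210 × 0.966 = 1169
60–79: 2240 × 0.927 = 2076
80+: 1440 × 0.948 + 1370 × 0.661 = 1365 + 906 = 2271
→ [1304, 1269, 1169, 2076, 2271]

1169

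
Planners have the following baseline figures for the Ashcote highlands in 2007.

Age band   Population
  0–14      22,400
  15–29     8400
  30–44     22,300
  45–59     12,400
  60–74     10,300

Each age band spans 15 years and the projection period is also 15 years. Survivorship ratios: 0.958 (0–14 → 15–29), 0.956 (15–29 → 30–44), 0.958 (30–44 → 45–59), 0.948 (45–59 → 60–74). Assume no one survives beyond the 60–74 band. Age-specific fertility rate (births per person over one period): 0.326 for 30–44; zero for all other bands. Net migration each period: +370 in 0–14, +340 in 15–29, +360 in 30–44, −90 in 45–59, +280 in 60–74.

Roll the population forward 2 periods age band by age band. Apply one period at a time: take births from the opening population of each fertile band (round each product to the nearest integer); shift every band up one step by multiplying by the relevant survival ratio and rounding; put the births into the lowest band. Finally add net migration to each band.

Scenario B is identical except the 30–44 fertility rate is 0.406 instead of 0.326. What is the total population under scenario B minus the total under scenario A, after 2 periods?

2380

Numbering the bands 1..5 from youngest to oldest:
After projecting period 1:
Births: 22300 * 0.326 = 7270
Band 2: 22400 * 0.958 = 21459
Band 3: 8400 * 0.956 = 8030
Band 4: 22300 * 0.958 = 21363
Band 5: 12400 * 0.948 = 11755
Net migration: Band 1 + 370 → 7640; Band 2 + 340 → 21799; Band 3 + 360 → 8390; Band 4 − 90 → 21273; Band 5 + 280 → 12035
→ [7640, 21799, 8390, 21273, 12035]
After projecting period 2:
Births: 8390 * 0.326 = 2735
Band 2: 7640 * 0.958 = 7319
Band 3: 21799 * 0.956 = 20840
Band 4: 8390 * 0.958 = 8038
Band 5: 21273 * 0.948 = 20167
Net migration: Band 1 + 370 → 3105; Band 2 + 340 → 7659; Band 3 + 360 → 21200; Band 4 − 90 → 7948; Band 5 + 280 → 20447
→ [3105, 7659, 21200, 7948, 20447]
Scenario A total after 2 periods: 60359
Scenario B projection —
After projecting period 1:
Births: 22300 * 0.406 = 9054
Band 2: 22400 * 0.958 = 21459
Band 3: 8400 * 0.956 = 8030
Band 4: 22300 * 0.958 = 21363
Band 5: 12400 * 0.948 = 11755
Net migration: Band 1 + 370 → 9424; Band 2 + 340 → 21799; Band 3 + 360 → 8390; Band 4 − 90 → 21273; Band 5 + 280 → 12035
→ [9424, 21799, 8390, 21273, 12035]
After projecting period 2:
Births: 8390 * 0.406 = 3406
Band 2: 9424 * 0.958 = 9028
Band 3: 21799 * 0.956 = 20840
Band 4: 8390 * 0.958 = 8038
Band 5: 21273 * 0.948 = 20167
Net migration: Band 1 + 370 → 3776; Band 2 + 340 → 9368; Band 3 + 360 → 21200; Band 4 − 90 → 7948; Band 5 + 280 → 20447
→ [3776, 9368, 21200, 7948, 20447]
Scenario B total after 2 periods: 62739
Difference B − A = 62739 − 60359 = 2380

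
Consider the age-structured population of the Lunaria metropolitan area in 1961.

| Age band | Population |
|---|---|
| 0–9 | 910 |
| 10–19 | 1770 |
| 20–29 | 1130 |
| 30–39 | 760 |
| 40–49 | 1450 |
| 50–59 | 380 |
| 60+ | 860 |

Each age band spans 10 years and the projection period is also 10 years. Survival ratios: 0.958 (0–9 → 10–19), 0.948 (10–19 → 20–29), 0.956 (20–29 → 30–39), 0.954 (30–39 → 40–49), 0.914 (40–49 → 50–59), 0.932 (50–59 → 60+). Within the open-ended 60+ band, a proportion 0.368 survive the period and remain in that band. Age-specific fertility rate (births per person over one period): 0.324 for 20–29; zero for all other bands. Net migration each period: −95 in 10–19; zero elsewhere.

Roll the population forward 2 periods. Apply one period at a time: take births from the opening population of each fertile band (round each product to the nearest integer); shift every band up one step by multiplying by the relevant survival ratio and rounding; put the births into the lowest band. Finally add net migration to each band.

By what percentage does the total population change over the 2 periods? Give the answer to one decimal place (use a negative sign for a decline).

-13.0

Let band 1 be 0–9 through band 7 = 60+.
[period 1]
Births: 1130 × 0.324 = 366
Band 2: 910 × 0.958 = 872
Band 3: 1770 × 0.948 = 1678
Band 4: 1130 × 0.956 = 1080
Band 5: 760 × 0.954 = 725
Band 6: 1450 × 0.914 = 1325
Band 7: 380 × 0.932 + 860 × 0.368 = 354 + 316 = 670
Net migration: Band 2 − 95 → 777
Giving 366 / 777 / 1678 / 1080 / 725 / 1325 / 670.
[period 2]
Births: 1678 × 0.324 = 544
Band 2: 366 × 0.958 = 351
Band 3: 777 × 0.948 = 737
Band 4: 1678 × 0.956 = 1604
Band 5: 1080 × 0.954 = 1030
Band 6: 725 × 0.914 = 663
Band 7: 1325 × 0.932 + 670 × 0.368 = 1235 + 247 = 1482
Net migration: Band 2 − 95 → 256
Giving 544 / 256 / 737 / 1604 / 1030 / 663 / 1482.
Total: 7260 → 6316; change = -944; percentage change = -13.0%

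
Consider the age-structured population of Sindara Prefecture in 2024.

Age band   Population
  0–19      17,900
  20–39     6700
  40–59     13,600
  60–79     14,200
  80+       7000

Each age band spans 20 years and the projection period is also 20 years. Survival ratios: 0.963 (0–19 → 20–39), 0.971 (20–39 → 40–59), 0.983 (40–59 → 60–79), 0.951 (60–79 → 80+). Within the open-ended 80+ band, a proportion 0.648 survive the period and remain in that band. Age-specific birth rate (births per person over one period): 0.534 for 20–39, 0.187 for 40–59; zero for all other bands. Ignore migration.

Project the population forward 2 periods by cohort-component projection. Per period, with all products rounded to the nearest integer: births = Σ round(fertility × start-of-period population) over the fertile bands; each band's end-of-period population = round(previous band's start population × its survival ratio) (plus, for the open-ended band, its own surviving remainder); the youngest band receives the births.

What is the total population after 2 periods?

63854

— Period 1 —
Births: 6700 × 0.534 = 3578, 13600 × 0.187 = 2543 ⇒ total 6121
20–39: 17900 × 0.963 = 17238
40–59: 6700 × 0.971 = 6506
60–79: 13600 × 0.983 = 13369
80+: 14200 × 0.951 + 7000 × 0.648 = 13504 + 4536 = 18040
End of period: [6121, 17238, 6506, 13369, 18040]
— Period 2 —
Births: 17238 × 0.534 = 9205, 6506 × 0.187 = 1217 ⇒ total 10422
20–39: 6121 × 0.963 = 5895
40–59: 17238 × 0.971 = 16738
60–79: 6506 × 0.983 = 6395
80+: 13369 × 0.951 + 18040 × 0.648 = 12714 + 11690 = 24404
End of period: [10422, 5895, 16738, 6395, 24404]
Total after period 2: 10422 + 5895 + 16738 + 6395 + 24404 = 63854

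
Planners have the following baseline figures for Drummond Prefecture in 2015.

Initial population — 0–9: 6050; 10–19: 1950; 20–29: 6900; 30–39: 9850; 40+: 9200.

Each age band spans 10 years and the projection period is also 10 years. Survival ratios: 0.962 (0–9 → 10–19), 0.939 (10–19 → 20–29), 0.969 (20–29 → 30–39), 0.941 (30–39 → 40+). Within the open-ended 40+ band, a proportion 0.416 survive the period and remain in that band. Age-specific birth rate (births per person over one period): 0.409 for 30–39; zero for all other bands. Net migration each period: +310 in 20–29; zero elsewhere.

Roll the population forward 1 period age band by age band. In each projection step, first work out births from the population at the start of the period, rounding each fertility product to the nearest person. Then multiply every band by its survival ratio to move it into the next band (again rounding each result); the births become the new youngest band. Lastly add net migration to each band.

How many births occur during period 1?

4029

Period 1:
Births: 9850 * 0.409 = 4029
10–19: 6050 * 0.962 = 5820
20–29: 1950 * 0.939 = 1831
30–39: 6900 * 0.969 = 6686
40+: 9850 * 0.941 + 9200 * 0.416 = 9269 + 3827 = 13096
Net migration: 20–29 + 310 → 2141
→ [4029, 5820, 2141, 6686, 13096]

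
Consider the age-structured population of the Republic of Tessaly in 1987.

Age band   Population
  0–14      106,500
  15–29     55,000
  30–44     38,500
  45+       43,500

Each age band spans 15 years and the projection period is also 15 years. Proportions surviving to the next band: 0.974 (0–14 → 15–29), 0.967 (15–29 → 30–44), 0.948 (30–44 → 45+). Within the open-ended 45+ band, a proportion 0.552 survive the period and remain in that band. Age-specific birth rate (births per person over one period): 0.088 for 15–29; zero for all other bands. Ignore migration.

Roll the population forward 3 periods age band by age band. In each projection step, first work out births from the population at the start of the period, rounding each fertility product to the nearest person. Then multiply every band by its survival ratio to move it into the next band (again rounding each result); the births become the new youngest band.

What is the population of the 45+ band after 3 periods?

— Period 1 —
Births: 55000 × 0.088 = 4840
15–29: 106500 × 0.974 = 103731
30–44: 55000 × 0.967 = 53185
45+: 38500 × 0.948 + 43500 × 0.552 = 36498 + 24012 = 60510
End of period: [4840, 103731, 53185, 60510]
— Period 2 —
Births: 103731 × 0.088 = 9128
15–29: 4840 × 0.974 = 4714
30–44: 103731 × 0.967 = 100308
45+: 53185 × 0.948 + 60510 × 0.552 = 50419 + 33402 = 83821
End of period: [9128, 4714, 100308, 83821]
— Period 3 —
Births: 4714 × 0.088 = 415
15–29: 9128 × 0.974 = 8891
30–44: 4714 × 0.967 = 4558
45+: 100308 × 0.948 + 83821 × 0.552 = 95092 + 46269 = 141361
End of period: [415, 8891, 4558, 141361]

141361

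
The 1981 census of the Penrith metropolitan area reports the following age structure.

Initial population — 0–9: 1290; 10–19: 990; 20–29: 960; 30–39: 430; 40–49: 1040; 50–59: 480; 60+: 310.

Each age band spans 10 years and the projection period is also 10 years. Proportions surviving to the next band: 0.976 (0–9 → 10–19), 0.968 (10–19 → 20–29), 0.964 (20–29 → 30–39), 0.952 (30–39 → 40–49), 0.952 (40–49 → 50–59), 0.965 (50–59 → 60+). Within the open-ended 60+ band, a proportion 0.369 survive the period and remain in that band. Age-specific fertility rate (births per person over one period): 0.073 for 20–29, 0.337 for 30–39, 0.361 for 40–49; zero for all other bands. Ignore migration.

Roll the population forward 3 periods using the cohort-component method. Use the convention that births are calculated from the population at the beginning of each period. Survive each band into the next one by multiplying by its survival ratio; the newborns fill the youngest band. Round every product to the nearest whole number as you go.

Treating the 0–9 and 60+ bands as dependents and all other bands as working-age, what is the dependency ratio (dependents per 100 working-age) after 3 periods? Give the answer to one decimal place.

38.4

Period 1:
Births: 960 × 0.073 = 70 ; 430 × 0.337 = 145 ; 1040 × 0.361 = 375 ⇒ total 590
10–19: 1290 × 0.976 = 1259
20–29: 990 × 0.968 = 958
30–39: 960 × 0.964 = 925
40–49: 430 × 0.952 = 409
50–59: 1040 × 0.952 = 990
60+: 480 × 0.965 + 310 × 0.369 = 463 + 114 = 577
Giving 590 / 1259 / 958 / 925 / 409 / 990 / 577.
Period 2:
Births: 958 × 0.073 = 70 ; 925 × 0.337 = 312 ; 409 × 0.361 = 148 ⇒ total 530
10–19: 590 × 0.976 = 576
20–29: 1259 × 0.968 = 1219
30–39: 958 × 0.964 = 924
40–49: 925 × 0.952 = 881
50–59: 409 × 0.952 = 389
60+: 990 × 0.965 + 577 × 0.369 = 955 + 213 = 1168
Giving 530 / 576 / 1219 / 924 / 881 / 389 / 1168.
Period 3:
Births: 1219 × 0.073 = 89 ; 924 × 0.337 = 311 ; 881 × 0.361 = 318 ⇒ total 718
10–19: 530 × 0.976 = 517
20–29: 576 × 0.968 = 558
30–39: 1219 × 0.964 = 1175
40–49: 924 × 0.952 = 880
50–59: 881 × 0.952 = 839
60+: 389 × 0.965 + 1168 × 0.369 = 375 + 431 = 806
Giving 718 / 517 / 558 / 1175 / 880 / 839 / 806.
Dependents (band 0–9 + band 60+) = 718 + 806 = 1524; working-age = 3969; ratio = 1524/3969 × 100 = 38.4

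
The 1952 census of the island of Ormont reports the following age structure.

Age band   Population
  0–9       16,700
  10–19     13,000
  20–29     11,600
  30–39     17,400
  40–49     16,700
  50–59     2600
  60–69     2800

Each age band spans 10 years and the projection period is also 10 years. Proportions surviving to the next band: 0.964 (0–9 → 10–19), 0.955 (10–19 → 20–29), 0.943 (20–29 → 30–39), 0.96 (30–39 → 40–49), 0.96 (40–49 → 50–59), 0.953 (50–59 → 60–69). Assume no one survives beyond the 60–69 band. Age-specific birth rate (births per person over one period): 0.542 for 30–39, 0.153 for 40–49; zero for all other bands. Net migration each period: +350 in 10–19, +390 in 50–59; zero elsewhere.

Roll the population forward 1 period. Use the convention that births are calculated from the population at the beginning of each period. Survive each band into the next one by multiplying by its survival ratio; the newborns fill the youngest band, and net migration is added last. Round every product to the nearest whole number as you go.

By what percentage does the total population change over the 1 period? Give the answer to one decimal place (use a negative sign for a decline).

Let band 1 be 0–9 through band 7 = 60–69.
[period 1]
Births: 17400 × 0.542 = 9431 ; 16700 × 0.153 = 2555 → 11986
Band 2: 16700 × 0.964 = 16099
Band 3: 13000 × 0.955 = 12415
Band 4: 11600 × 0.943 = 10939
Band 5: 17400 × 0.96 = 16704
Band 6: 16700 × 0.96 = 16032
Band 7: 2600 × 0.953 = 2478
Net migration: Band 2 + 350 → 16449; Band 6 + 390 → 16422
Population now: 0–9=11986, 10–19=16449, 20–29=12415, 30–39=10939, 40–49=16704, 50–59=16422, 60–69=2478
Total: 80800 → 87393; change = 6593; percentage change = 8.2%

8.2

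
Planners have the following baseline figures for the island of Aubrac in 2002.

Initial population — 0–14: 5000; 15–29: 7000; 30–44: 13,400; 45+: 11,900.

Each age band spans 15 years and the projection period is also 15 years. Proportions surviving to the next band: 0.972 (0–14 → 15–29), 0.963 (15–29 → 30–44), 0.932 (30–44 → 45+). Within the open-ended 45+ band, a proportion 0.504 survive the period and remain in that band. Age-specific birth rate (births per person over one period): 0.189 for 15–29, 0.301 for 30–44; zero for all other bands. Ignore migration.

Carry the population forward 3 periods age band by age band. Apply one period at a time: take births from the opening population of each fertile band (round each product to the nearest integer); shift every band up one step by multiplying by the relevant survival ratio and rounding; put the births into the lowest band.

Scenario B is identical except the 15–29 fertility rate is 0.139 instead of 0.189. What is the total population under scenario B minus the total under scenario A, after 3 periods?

-871

Period 1:
Births: 7000 * 0.189 = 1323 ; 13400 * 0.301 = 4033 → 5356
15–29: 5000 * 0.972 = 4860
30–44: 7000 * 0.963 = 6741
45+: 13400 * 0.932 + 11900 * 0.504 = 12489 + 5998 = 18487
→ [5356, 4860, 6741, 18487]
Period 2:
Births: 4860 * 0.189 = 919 ; 6741 * 0.301 = 2029 → 2948
15–29: 5356 * 0.972 = 5206
30–44: 4860 * 0.963 = 4680
45+: 6741 * 0.932 + 18487 * 0.504 = 6283 + 9317 = 15600
→ [2948, 5206, 4680, 15600]
Period 3:
Births: 5206 * 0.189 = 984 ; 4680 * 0.301 = 1409 → 2393
15–29: 2948 * 0.972 = 2865
30–44: 5206 * 0.963 = 5013
45+: 4680 * 0.932 + 15600 * 0.504 = 4362 + 7862 = 12224
→ [2393, 2865, 5013, 12224]
Scenario A total after 3 periods: 22495
Scenario B projection —
Period 1:
Births: 7000 * 0.139 = 973 ; 13400 * 0.301 = 4033 → 5006
15–29: 5000 * 0.972 = 4860
30–44: 7000 * 0.963 = 6741
45+: 13400 * 0.932 + 11900 * 0.504 = 12489 + 5998 = 18487
→ [5006, 4860, 6741, 18487]
Period 2:
Births: 4860 * 0.139 = 676 ; 6741 * 0.301 = 2029 → 2705
15–29: 5006 * 0.972 = 4866
30–44: 4860 * 0.963 = 4680
45+: 6741 * 0.932 + 18487 * 0.504 = 6283 + 9317 = 15600
→ [2705, 4866, 4680, 15600]
Period 3:
Births: 4866 * 0.139 = 676 ; 4680 * 0.301 = 1409 → 2085
15–29: 2705 * 0.972 = 2629
30–44: 4866 * 0.963 = 4686
45+: 4680 * 0.932 + 15600 * 0.504 = 4362 + 7862 = 12224
→ [2085, 2629, 4686, 12224]
Scenario B total after 3 periods: 21624
Difference B − A = 21624 − 22495 = -871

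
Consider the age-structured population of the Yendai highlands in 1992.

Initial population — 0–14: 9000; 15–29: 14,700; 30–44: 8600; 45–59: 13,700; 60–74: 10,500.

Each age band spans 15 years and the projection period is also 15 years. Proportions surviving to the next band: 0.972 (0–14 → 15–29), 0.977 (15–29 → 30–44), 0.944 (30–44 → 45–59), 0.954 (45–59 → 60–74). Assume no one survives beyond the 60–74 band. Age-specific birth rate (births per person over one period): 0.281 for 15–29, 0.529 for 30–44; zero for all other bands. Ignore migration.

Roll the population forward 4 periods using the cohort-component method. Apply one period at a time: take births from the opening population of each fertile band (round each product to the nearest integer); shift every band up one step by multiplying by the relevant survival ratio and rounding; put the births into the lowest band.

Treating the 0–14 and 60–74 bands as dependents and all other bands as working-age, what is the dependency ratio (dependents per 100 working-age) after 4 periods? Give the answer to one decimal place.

(Groups numbered youngest = 1 to oldest = 5.)
Period 1.
Births: 14700 × 0.281 = 4131, 8600 × 0.529 = 4549 → total 8680
Group 2: 9000 × 0.972 = 8748
Group 3: 14700 × 0.977 = 14362
Group 4: 8600 × 0.944 = 8118
Group 5: 13700 × 0.954 = 13070
Giving 8680 / 8748 / 14362 / 8118 / 13070.
Period 2.
Births: 8748 × 0.281 = 2458, 14362 × 0.529 = 7597 → total 10055
Group 2: 8680 × 0.972 = 8437
Group 3: 8748 × 0.977 = 8547
Group 4: 14362 × 0.944 = 13558
Group 5: 8118 × 0.954 = 7745
Giving 10055 / 8437 / 8547 / 13558 / 7745.
Period 3.
Births: 8437 × 0.281 = 2371, 8547 × 0.529 = 4521 → total 6892
Group 2: 10055 × 0.972 = 9773
Group 3: 8437 × 0.977 = 8243
Group 4: 8547 × 0.944 = 8068
Group 5: 13558 × 0.954 = 12934
Giving 6892 / 9773 / 8243 / 8068 / 12934.
Period 4.
Births: 9773 × 0.281 = 2746, 8243 × 0.529 = 4361 → total 7107
Group 2: 6892 × 0.972 = 6699
Group 3: 9773 × 0.977 = 9548
Group 4: 8243 × 0.944 = 7781
Group 5: 8068 × 0.954 = 7697
Giving 7107 / 6699 / 9548 / 7781 / 7697.
Dependents (band 0–14 + band 60–74) = 7107 + 7697 = 14804; working-age = 24028; ratio = 14804/24028 × 100 = 61.6

61.6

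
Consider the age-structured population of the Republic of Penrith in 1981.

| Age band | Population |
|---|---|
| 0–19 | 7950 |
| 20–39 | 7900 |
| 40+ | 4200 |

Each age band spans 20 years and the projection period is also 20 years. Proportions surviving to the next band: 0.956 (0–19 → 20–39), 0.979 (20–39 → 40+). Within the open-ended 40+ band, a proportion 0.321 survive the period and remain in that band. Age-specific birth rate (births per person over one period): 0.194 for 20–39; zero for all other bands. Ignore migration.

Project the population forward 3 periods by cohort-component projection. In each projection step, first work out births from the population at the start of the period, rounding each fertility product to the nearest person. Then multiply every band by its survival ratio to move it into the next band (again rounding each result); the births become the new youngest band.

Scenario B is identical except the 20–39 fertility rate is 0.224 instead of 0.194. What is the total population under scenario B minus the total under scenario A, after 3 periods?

534

[period 1]
Births: 7900 × 0.194 = 1533
20–39: 7950 × 0.956 = 7600
40+: 7900 × 0.979 + 4200 × 0.321 = 7734 + 1348 = 9082
End of period: [1533, 7600, 9082]
[period 2]
Births: 7600 × 0.194 = 1474
20–39: 1533 × 0.956 = 1466
40+: 7600 × 0.979 + 9082 × 0.321 = 7440 + 2915 = 10355
End of period: [1474, 1466, 10355]
[period 3]
Births: 1466 × 0.194 = 284
20–39: 1474 × 0.956 = 1409
40+: 1466 × 0.979 + 10355 × 0.321 = 1435 + 3324 = 4759
End of period: [284, 1409, 4759]
Scenario A total after 3 periods: 6452
Scenario B projection —
[period 1]
Births: 7900 × 0.224 = 1770
20–39: 7950 × 0.956 = 7600
40+: 7900 × 0.979 + 4200 × 0.321 = 7734 + 1348 = 9082
End of period: [1770, 7600, 9082]
[period 2]
Births: 7600 × 0.224 = 1702
20–39: 1770 × 0.956 = 1692
40+: 7600 × 0.979 + 9082 × 0.321 = 7440 + 2915 = 10355
End of period: [1702, 1692, 10355]
[period 3]
Births: 1692 × 0.224 = 379
20–39: 1702 × 0.956 = 1627
40+: 1692 × 0.979 + 10355 × 0.321 = 1656 + 3324 = 4980
End of period: [379, 1627, 4980]
Scenario B total after 3 periods: 6986
Difference B − A = 6986 − 6452 = 534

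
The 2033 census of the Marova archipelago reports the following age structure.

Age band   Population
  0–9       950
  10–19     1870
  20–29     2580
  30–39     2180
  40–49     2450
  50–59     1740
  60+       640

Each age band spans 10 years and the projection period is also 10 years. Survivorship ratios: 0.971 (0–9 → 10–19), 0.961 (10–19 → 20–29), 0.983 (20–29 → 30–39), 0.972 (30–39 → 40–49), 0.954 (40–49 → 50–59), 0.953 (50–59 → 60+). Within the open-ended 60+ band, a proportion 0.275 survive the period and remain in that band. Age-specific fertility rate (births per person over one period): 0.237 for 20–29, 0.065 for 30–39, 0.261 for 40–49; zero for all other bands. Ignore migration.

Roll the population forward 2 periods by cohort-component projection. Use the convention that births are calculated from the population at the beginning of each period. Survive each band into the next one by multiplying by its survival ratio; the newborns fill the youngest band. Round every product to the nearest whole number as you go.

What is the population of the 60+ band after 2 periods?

2731

After projecting period 1:
Births: 2580 × 0.237 = 611  |  2180 × 0.065 = 142  |  2450 × 0.261 = 639 ⇒ total 1392
10–19: 950 × 0.971 = 922
20–29: 1870 × 0.961 = 1797
30–39: 2580 × 0.983 = 2536
40–49: 2180 × 0.972 = 2119
50–59: 2450 × 0.954 = 2337
60+: 1740 × 0.953 + 640 × 0.275 = 1658 + 176 = 1834
Population now: 0–9=1392, 10–19=922, 20–29=1797, 30–39=2536, 40–49=2119, 50–59=2337, 60+=1834
After projecting period 2:
Births: 1797 × 0.237 = 426  |  2536 × 0.065 = 165  |  2119 × 0.261 = 553 ⇒ total 1144
10–19: 1392 × 0.971 = 1352
20–29: 922 × 0.961 = 886
30–39: 1797 × 0.983 = 1766
40–49: 2536 × 0.972 = 2465
50–59: 2119 × 0.954 = 2022
60+: 2337 × 0.953 + 1834 × 0.275 = 2227 + 504 = 2731
Population now: 0–9=1144, 10–19=1352, 20–29=886, 30–39=1766, 40–49=2465, 50–59=2022, 60+=2731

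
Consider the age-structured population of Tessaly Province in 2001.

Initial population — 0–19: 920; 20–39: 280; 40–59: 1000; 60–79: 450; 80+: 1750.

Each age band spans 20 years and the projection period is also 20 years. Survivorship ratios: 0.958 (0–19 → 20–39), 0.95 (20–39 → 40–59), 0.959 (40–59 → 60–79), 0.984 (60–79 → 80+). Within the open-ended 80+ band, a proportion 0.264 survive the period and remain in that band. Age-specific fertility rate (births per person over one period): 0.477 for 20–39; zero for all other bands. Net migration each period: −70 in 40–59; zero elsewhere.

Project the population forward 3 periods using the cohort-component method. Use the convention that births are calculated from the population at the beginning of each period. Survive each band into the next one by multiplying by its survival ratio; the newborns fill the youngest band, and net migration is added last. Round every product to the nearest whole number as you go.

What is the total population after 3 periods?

1748

After projecting period 1:
Births: 280 * 0.477 = 134
20–39: 920 * 0.958 = 881
40–59: 280 * 0.95 = 266
60–79: 1000 * 0.959 = 959
80+: 450 * 0.984 + 1750 * 0.264 = 443 + 462 = 905
Net migration: 40–59 − 70 → 196
Population now: 0–19=134, 20–39=881, 40–59=196, 60–79=959, 80+=905
After projecting period 2:
Births: 881 * 0.477 = 420
20–39: 134 * 0.958 = 128
40–59: 881 * 0.95 = 837
60–79: 196 * 0.959 = 188
80+: 959 * 0.984 + 905 * 0.264 = 944 + 239 = 1183
Net migration: 40–59 − 70 → 767
Population now: 0–19=420, 20–39=128, 40–59=767, 60–79=188, 80+=1183
After projecting period 3:
Births: 128 * 0.477 = 61
20–39: 420 * 0.958 = 402
40–59: 128 * 0.95 = 122
60–79: 767 * 0.959 = 736
80+: 188 * 0.984 + 1183 * 0.264 = 185 + 312 = 497
Net migration: 40–59 − 70 → 52
Population now: 0–19=61, 20–39=402, 40–59=52, 60–79=736, 80+=497
Total after period 3: 61 + 402 + 52 + 736 + 497 = 1748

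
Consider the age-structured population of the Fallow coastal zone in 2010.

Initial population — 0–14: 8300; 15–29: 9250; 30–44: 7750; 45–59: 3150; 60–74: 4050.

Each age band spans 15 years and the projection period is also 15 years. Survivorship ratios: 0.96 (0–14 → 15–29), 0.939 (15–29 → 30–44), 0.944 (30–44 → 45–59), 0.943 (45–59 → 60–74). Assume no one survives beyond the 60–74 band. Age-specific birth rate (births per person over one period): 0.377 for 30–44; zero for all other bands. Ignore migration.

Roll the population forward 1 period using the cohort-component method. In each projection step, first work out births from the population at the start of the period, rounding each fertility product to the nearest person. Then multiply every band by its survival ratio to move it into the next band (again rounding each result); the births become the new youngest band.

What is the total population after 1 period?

29862

Numbering the groups 1..5 from youngest to oldest:
— Period 1 —
Births: 7750 × 0.377 = 2922
Group 2: 8300 × 0.96 = 7968
Group 3: 9250 × 0.939 = 8686
Group 4: 7750 × 0.944 = 7316
Group 5: 3150 × 0.943 = 2970
Population now: 0–14=2922, 15–29=7968, 30–44=8686, 45–59=7316, 60–74=2970
Total after period 1: 2922 + 7968 + 8686 + 7316 + 2970 = 29862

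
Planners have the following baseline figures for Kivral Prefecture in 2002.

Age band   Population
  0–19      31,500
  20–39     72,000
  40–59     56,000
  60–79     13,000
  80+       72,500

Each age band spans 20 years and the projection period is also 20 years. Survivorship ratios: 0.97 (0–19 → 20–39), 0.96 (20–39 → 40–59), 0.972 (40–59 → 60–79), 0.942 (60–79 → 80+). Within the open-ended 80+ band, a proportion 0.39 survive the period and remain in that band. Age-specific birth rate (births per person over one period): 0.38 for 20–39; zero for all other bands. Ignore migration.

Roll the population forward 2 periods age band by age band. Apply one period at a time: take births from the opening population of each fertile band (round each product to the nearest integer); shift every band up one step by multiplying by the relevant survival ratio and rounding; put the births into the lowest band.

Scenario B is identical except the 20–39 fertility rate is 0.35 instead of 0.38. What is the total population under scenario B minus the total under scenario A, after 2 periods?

-3012

Period 1:
Births: 72000 * 0.38 = 27360
20–39: 31500 * 0.97 = 30555
40–59: 72000 * 0.96 = 69120
60–79: 56000 * 0.972 = 54432
80+: 13000 * 0.942 + 72500 * 0.39 = 12246 + 28275 = 40521
Giving 27360 / 30555 / 69120 / 54432 / 40521.
Period 2:
Births: 30555 * 0.38 = 11611
20–39: 27360 * 0.97 = 26539
40–59: 30555 * 0.96 = 29333
60–79: 69120 * 0.972 = 67185
80+: 54432 * 0.942 + 40521 * 0.39 = 51275 + 15803 = 67078
Giving 11611 / 26539 / 29333 / 67185 / 67078.
Scenario A total after 2 periods: 201746
Scenario B projection —
Period 1:
Births: 72000 * 0.35 = 25200
20–39: 31500 * 0.97 = 30555
40–59: 72000 * 0.96 = 69120
60–79: 56000 * 0.972 = 54432
80+: 13000 * 0.942 + 72500 * 0.39 = 12246 + 28275 = 40521
Giving 25200 / 30555 / 69120 / 54432 / 40521.
Period 2:
Births: 30555 * 0.35 = 10694
20–39: 25200 * 0.97 = 24444
40–59: 30555 * 0.96 = 29333
60–79: 69120 * 0.972 = 67185
80+: 54432 * 0.942 + 40521 * 0.39 = 51275 + 15803 = 67078
Giving 10694 / 24444 / 29333 / 67185 / 67078.
Scenario B total after 2 periods: 198734
Difference B − A = 198734 − 201746 = -3012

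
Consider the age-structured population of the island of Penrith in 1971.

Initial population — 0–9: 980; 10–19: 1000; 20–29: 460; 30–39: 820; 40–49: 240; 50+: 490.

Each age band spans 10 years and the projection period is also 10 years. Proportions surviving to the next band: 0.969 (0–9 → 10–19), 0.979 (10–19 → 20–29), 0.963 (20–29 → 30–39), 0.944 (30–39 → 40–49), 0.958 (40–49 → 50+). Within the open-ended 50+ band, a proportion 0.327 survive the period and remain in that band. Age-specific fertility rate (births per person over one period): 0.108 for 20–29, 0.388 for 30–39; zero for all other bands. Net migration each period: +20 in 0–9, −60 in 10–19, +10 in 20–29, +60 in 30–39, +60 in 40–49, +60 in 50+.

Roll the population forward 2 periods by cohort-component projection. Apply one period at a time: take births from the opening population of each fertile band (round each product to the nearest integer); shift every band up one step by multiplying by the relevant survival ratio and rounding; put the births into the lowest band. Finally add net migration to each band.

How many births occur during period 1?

— Period 1 —
Births: 460 * 0.108 = 50, 820 * 0.388 = 318 — total 368
10–19: 980 * 0.969 = 950
20–29: 1000 * 0.979 = 979
30–39: 460 * 0.963 = 443
40–49: 820 * 0.944 = 774
50+: 240 * 0.958 + 490 * 0.327 = 230 + 160 = 390
Net migration: 0–9 + 20 → 388; 10–19 − 60 → 890; 20–29 + 10 → 989; 30–39 + 60 → 503; 40–49 + 60 → 834; 50+ + 60 → 450
Population now: 0–9=388, 10–19=890, 20–29=989, 30–39=503, 40–49=834, 50+=450

368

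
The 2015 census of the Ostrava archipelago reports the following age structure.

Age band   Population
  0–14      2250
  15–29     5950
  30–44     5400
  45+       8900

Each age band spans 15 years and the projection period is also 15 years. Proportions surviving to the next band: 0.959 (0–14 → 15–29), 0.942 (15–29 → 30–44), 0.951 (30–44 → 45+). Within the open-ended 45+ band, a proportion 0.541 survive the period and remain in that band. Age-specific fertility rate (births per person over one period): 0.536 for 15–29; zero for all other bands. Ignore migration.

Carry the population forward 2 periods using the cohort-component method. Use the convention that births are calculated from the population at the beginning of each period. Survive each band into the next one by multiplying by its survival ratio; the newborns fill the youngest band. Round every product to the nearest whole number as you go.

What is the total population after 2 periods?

Call the groups 1 to 4, youngest first.
— Period 1 —
Births: 5950 × 0.536 = 3189
Group 2: 2250 × 0.959 = 2158
Group 3: 5950 × 0.942 = 5605
Group 4: 5400 × 0.951 + 8900 × 0.541 = 5135 + 4815 = 9950
End of period: [3189, 2158, 5605, 9950]
— Period 2 —
Births: 2158 × 0.536 = 1157
Group 2: 3189 × 0.959 = 3058
Group 3: 2158 × 0.942 = 2033
Group 4: 5605 × 0.951 + 9950 × 0.541 = 5330 + 5383 = 10713
End of period: [1157, 3058, 2033, 10713]
Total after period 2: 1157 + 3058 + 2033 + 10713 = 16961

16961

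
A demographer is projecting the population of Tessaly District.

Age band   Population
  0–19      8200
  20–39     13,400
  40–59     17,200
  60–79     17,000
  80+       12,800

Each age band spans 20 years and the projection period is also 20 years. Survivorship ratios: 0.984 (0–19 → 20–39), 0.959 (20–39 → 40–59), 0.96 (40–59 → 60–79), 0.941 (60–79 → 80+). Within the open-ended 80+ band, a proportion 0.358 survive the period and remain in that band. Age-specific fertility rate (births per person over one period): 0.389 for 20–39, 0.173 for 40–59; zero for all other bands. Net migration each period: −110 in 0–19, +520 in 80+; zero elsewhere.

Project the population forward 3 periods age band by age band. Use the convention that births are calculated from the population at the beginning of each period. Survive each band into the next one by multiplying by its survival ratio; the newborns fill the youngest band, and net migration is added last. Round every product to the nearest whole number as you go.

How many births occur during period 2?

5362

Period 1:
Births: 13400 * 0.389 = 5213  |  17200 * 0.173 = 2976 — total 8189
20–39: 8200 * 0.984 = 8069
40–59: 13400 * 0.959 = 12851
60–79: 17200 * 0.96 = 16512
80+: 17000 * 0.941 + 12800 * 0.358 = 15997 + 4582 = 20579
Net migration: 0–19 − 110 → 8079; 80+ + 520 → 21099
→ [8079, 8069, 12851, 16512, 21099]
Period 2:
Births: 8069 * 0.389 = 3139  |  12851 * 0.173 = 2223 — total 5362
20–39: 8079 * 0.984 = 7950
40–59: 8069 * 0.959 = 7738
60–79: 12851 * 0.96 = 12337
80+: 16512 * 0.941 + 21099 * 0.358 = 15538 + 7553 = 23091
Net migration: 0–19 − 110 → 5252; 80+ + 520 → 23611
→ [5252, 7950, 7738, 12337, 23611]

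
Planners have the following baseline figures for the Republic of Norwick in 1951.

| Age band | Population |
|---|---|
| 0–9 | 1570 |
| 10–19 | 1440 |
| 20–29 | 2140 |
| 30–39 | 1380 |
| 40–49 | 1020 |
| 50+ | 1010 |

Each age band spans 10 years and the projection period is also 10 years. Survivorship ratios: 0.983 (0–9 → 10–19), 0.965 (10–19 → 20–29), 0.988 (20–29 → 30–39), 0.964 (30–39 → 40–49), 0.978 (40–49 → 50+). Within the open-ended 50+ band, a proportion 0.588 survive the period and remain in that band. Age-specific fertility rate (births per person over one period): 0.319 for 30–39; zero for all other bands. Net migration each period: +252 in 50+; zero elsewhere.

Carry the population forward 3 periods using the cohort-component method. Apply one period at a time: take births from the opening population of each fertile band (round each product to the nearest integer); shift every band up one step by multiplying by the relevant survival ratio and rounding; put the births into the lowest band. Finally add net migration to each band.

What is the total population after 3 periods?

Numbering the bands 1..6 from youngest to oldest:
— Period 1 —
Births: 1380 * 0.319 = 440
Band 2: 1570 * 0.983 = 1543
Band 3: 1440 * 0.965 = 1390
Band 4: 2140 * 0.988 = 2114
Band 5: 1380 * 0.964 = 1330
Band 6: 1020 * 0.978 + 1010 * 0.588 = 998 + 594 = 1592
Net migration: Band 6 + 252 → 1844
Population now: 0–9=440, 10–19=1543, 20–29=1390, 30–39=2114, 40–49=1330, 50+=1844
— Period 2 —
Births: 2114 * 0.319 = 674
Band 2: 440 * 0.983 = 433
Band 3: 1543 * 0.965 = 1489
Band 4: 1390 * 0.988 = 1373
Band 5: 2114 * 0.964 = 2038
Band 6: 1330 * 0.978 + 1844 * 0.588 = 1301 + 1084 = 2385
Net migration: Band 6 + 252 → 2637
Population now: 0–9=674, 10–19=433, 20–29=1489, 30–39=1373, 40–49=2038, 50+=2637
— Period 3 —
Births: 1373 * 0.319 = 438
Band 2: 674 * 0.983 = 663
Band 3: 433 * 0.965 = 418
Band 4: 1489 * 0.988 = 1471
Band 5: 1373 * 0.964 = 1324
Band 6: 2038 * 0.978 + 2637 * 0.588 = 1993 + 1551 = 3544
Net migration: Band 6 + 252 → 3796
Population now: 0–9=438, 10–19=663, 20–29=418, 30–39=1471, 40–49=1324, 50+=3796
Total after period 3: 438 + 663 + 418 + 1471 + 1324 + 3796 = 8110

8110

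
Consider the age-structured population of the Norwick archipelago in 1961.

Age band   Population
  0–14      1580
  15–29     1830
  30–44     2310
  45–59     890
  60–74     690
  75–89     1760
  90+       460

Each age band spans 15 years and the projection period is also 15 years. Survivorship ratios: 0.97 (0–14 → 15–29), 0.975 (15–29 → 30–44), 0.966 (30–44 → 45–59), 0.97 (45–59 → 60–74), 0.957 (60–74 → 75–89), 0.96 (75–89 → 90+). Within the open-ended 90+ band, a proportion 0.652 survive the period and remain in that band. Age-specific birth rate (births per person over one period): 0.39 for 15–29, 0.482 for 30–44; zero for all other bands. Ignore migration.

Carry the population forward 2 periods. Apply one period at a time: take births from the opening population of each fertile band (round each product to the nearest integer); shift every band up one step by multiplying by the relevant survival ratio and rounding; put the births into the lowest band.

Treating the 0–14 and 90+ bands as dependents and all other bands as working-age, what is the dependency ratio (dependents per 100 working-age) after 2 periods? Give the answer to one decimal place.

(Bands numbered youngest = 1 to oldest = 7.)
— Period 1 —
Births: 1830 × 0.39 = 714, 2310 × 0.482 = 1113 ⇒ total 1827
Band 2: 1580 × 0.97 = 1533
Band 3: 1830 × 0.975 = 1784
Band 4: 2310 × 0.966 = 2231
Band 5: 890 × 0.97 = 863
Band 6: 690 × 0.957 = 660
Band 7: 1760 × 0.96 + 460 × 0.652 = 1690 + 300 = 1990
Population now: 0–14=1827, 15–29=1533, 30–44=1784, 45–59=2231, 60–74=863, 75–89=660, 90+=1990
— Period 2 —
Births: 1533 × 0.39 = 598, 1784 × 0.482 = 860 ⇒ total 1458
Band 2: 1827 × 0.97 = 1772
Band 3: 1533 × 0.975 = 1495
Band 4: 1784 × 0.966 = 1723
Band 5: 2231 × 0.97 = 2164
Band 6: 863 × 0.957 = 826
Band 7: 660 × 0.96 + 1990 × 0.652 = 634 + 1297 = 1931
Population now: 0–14=1458, 15–29=1772, 30–44=1495, 45–59=1723, 60–74=2164, 75–89=826, 90+=1931
Dependents (band 0–14 + band 90+) = 1458 + 1931 = 3389; working-age = 7980; ratio = 3389/7980 × 100 = 42.5

42.5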